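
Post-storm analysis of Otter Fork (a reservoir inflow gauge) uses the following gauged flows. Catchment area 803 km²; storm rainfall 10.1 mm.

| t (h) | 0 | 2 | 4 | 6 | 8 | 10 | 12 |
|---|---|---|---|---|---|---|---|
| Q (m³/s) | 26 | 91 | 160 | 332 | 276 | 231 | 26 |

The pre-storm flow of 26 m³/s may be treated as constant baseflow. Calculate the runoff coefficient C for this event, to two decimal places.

C ≈ 0.85

ΣQ_DR = 960.0 m³/s; V = ΣQ_DR·Δt = 6.912 × 10^6 m³.
Runoff depth d = V / A = 8.608 mm.
C = d / P = 8.608 / 10.1 = 0.85.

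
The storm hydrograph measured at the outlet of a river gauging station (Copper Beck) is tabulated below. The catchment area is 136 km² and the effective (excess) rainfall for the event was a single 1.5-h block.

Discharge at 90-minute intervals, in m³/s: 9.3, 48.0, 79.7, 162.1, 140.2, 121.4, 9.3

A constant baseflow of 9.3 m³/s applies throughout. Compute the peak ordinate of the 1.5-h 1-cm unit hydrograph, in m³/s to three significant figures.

Direct runoff: 0.0, 38.7, 70.4, 152.8, 130.9, 112.1, 0.0 m³/s; ΣQ_DR = 504.9 m³/s, peak = 152.8 m³/s.
Runoff depth d = ΣQ_DR·Δt / A = 504.9 × 5400 / (136 km²) = 20.05 mm.
The 1-cm UH is the DRH scaled by (10 mm)/d, so U_p = 152.8 × 10/20.05 = 76.2 m³/s.

U_p ≈ 76.2 m³/s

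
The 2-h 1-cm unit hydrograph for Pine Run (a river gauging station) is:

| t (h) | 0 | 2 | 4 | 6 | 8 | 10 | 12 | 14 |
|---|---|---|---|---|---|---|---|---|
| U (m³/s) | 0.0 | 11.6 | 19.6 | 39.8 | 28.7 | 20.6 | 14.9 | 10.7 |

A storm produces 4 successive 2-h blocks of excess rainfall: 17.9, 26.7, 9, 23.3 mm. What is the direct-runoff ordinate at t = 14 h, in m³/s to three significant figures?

By discrete convolution, Q_j = Σ (P_i / 10 mm) · U_{j−i}.
At t = 14 h (j=7): Q = (17.9/10)·10.7 + (26.7/10)·14.9 + (9/10)·20.6 + (23.3/10)·28.7 = 144 m³/s.

Q ≈ 144 m³/s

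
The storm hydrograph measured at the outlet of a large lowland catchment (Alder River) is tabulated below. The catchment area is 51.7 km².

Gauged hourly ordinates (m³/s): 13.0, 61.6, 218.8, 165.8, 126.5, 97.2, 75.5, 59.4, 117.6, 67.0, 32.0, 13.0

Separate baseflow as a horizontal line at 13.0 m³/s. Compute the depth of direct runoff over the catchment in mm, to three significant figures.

Direct runoff: 0.0, 48.6, 205.8, 152.8, 113.5, 84.2, 62.5, 46.4, 104.6, 54.0, 19.0, 0.0 m³/s; ΣQ_DR = 891.4 m³/s.
V = ΣQ_DR · Δt = 891.4 × 3600 s = 3.209 × 10^6 m³.
Over A = 51.7 km², depth = V / A = 62.1 mm.

d ≈ 62.1 mm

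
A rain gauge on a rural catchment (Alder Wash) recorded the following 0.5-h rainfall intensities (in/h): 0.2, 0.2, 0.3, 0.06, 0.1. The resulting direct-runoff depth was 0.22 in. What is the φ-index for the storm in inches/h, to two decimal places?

φ ≈ 0.09 in/h

Only the 4 blocks with intensity above φ contribute runoff: 0.2, 0.2, 0.3, 0.1 in/h.
Σ(I−φ)·Δt = d  ⇒  (0.2+0.2+0.3+0.1 − 4φ)·0.5 = 0.22
φ = (0.8000 − 0.22/0.5) / 4 = 0.09 in/h.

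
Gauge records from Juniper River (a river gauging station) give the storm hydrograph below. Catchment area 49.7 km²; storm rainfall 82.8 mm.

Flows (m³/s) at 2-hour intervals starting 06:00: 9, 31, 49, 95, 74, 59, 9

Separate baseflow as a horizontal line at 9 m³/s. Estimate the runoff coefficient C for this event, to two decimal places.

C ≈ 0.46

ΣQ_DR = 263.0 m³/s; V = ΣQ_DR·Δt = 1.894 × 10^6 m³.
Runoff depth d = V / A = 38.10 mm.
C = d / P = 38.10 / 82.8 = 0.46.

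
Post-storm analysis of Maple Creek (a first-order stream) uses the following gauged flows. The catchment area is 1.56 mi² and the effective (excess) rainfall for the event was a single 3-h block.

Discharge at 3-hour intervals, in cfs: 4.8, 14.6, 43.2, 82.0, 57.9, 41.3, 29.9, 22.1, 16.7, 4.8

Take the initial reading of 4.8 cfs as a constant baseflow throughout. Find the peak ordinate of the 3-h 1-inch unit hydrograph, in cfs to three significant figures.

Direct runoff: 0.0, 9.8, 38.4, 77.2, 53.1, 36.5, 25.1, 17.3, 11.9, 0.0 cfs; ΣQ_DR = 269.3 cfs, peak = 77.2 cfs.
Runoff depth d = ΣQ_DR·Δt / A = 269.3 × 10800 / (1.56 mi²) = 0.8025 in.
The 1-inch UH is the DRH scaled by (1 in)/d, so U_p = 77.2 × 1/0.8025 = 96.2 cfs.

U_p ≈ 96.2 cfs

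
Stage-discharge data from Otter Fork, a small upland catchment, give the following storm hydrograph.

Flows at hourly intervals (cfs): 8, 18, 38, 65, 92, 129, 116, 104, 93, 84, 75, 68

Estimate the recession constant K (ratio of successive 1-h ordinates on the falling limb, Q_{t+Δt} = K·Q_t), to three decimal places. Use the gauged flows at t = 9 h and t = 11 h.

K ≈ 0.900

Using the recession-limb readings at t = 9 h and t = 11 h: Q falls from 84 to 68 cfs over 2 intervals.
K = (Q₂/Q₁)^(1/2) = (68/84)^(1/2) = 0.900.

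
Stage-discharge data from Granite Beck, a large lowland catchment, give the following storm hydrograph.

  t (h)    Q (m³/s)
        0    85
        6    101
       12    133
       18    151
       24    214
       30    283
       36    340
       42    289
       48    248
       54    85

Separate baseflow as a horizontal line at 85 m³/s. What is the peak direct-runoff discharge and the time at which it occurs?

Subtracting baseflow gives direct-runoff ordinates: 0.0, 16.0, 48.0, 66.0, 129.0, 198.0, 255.0, 204.0, 163.0, 0.0 m³/s.
The maximum is 255.0 m³/s, occurring at the reading for t = 36 h.

Q_p = 255.0 m³/s at t = 36 h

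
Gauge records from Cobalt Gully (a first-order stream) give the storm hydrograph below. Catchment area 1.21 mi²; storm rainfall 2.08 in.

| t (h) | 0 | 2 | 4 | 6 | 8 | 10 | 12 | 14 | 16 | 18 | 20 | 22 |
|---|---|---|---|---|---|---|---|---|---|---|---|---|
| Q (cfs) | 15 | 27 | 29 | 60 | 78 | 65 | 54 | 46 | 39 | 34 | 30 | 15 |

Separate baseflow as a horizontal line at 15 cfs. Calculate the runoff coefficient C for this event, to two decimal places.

ΣQ_DR = 312.0 cfs; V = ΣQ_DR·Δt = 2.246 × 10^6 ft³.
Runoff depth d = V / A = 0.7991 in.
C = d / P = 0.7991 / 2.08 = 0.38.

C ≈ 0.38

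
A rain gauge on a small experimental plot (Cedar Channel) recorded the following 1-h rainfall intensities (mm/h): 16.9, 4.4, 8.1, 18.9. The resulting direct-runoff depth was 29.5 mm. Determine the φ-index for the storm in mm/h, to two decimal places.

φ ≈ 4.80 mm/h

Only the 3 blocks with intensity above φ contribute runoff: 16.9, 8.1, 18.9 mm/h.
Σ(I−φ)·Δt = d  ⇒  (16.9+8.1+18.9 − 3φ)·1 = 29.5
φ = (43.90 − 29.5/1) / 3 = 4.80 mm/h.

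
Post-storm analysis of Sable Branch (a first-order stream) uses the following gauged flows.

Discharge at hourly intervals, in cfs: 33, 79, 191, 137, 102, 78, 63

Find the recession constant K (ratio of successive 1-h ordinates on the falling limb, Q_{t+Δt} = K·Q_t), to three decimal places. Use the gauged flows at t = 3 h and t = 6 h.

K ≈ 0.772

Using the recession-limb readings at t = 3 h and t = 6 h: Q falls from 137 to 63 cfs over 3 intervals.
K = (Q₂/Q₁)^(1/3) = (63/137)^(1/3) = 0.772.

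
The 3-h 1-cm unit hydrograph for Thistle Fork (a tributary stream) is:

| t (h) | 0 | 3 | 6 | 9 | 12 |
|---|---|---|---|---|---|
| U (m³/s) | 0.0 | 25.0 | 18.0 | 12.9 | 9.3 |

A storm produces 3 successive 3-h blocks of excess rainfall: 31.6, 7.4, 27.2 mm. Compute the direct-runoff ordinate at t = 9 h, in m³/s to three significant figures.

By discrete convolution, Q_j = Σ (P_i / 10 mm) · U_{j−i}.
At t = 9 h (j=3): Q = (31.6/10)·12.9 + (7.4/10)·18.0 + (27.2/10)·25.0 = 122 m³/s.

Q ≈ 122 m³/s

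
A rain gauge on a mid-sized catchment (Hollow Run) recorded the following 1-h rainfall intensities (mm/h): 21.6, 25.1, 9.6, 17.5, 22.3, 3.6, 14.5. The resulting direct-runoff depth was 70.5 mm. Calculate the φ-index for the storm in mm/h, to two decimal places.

φ ≈ 6.68 mm/h

Only the 6 blocks with intensity above φ contribute runoff: 21.6, 25.1, 9.6, 17.5, 22.3, 14.5 mm/h.
Σ(I−φ)·Δt = d  ⇒  (21.6+25.1+9.6+17.5+22.3+14.5 − 6φ)·1 = 70.5
φ = (110.6 − 70.5/1) / 6 = 6.68 mm/h.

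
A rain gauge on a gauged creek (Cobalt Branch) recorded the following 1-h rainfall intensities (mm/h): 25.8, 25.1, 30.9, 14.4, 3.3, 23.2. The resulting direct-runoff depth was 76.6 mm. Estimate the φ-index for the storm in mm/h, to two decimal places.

Only the 5 blocks with intensity above φ contribute runoff: 25.8, 25.1, 30.9, 14.4, 23.2 mm/h.
Σ(I−φ)·Δt = d  ⇒  (25.8+25.1+30.9+14.4+23.2 − 5φ)·1 = 76.6
φ = (119.4 − 76.6/1) / 5 = 8.56 mm/h.

φ ≈ 8.56 mm/h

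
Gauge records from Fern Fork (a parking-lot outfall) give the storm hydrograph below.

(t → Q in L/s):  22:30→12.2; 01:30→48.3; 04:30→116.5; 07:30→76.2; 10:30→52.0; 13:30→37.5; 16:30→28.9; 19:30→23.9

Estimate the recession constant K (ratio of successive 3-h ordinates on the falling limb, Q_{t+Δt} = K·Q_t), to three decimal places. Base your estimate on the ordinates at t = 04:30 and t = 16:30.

K ≈ 0.706

Using the recession-limb readings at t = 04:30 and t = 16:30: Q falls from 116.5 to 28.9 L/s over 4 intervals.
K = (Q₂/Q₁)^(1/4) = (28.9/116.5)^(1/4) = 0.706.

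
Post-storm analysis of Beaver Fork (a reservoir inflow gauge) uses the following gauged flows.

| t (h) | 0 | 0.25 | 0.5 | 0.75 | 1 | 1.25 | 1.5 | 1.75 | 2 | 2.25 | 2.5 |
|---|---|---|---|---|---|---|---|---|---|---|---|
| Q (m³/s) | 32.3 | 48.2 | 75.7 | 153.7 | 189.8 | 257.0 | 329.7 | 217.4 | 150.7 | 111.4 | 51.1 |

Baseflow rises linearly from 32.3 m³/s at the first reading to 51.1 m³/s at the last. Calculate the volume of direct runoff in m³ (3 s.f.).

V ≈ 1.04 × 10^6 m³

Direct-runoff ordinates (Q − Q_b): 0.00, 14.02, 39.64, 115.76, 149.98, 215.30, 286.12, 171.94, 103.36, 62.18, 0.00 m³/s.
ΣQ_DR = 1158 m³/s.
With Δt = 0.25 h = 900 s, V = ΣQ_DR · Δt = 1158 × 900 = 1.04 × 10^6 m³.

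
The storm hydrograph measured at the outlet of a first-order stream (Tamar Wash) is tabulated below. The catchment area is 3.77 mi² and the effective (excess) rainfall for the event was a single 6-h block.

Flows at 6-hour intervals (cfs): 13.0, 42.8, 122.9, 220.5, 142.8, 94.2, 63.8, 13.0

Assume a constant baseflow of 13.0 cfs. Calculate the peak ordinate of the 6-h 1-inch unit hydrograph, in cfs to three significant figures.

U_p ≈ 138 cfs

Direct runoff: 0.0, 29.8, 109.9, 207.5, 129.8, 81.2, 50.8, 0.0 cfs; ΣQ_DR = 609.0 cfs, peak = 207.5 cfs.
Runoff depth d = ΣQ_DR·Δt / A = 609.0 × 21600 / (3.77 mi²) = 1.502 in.
The 1-inch UH is the DRH scaled by (1 in)/d, so U_p = 207.5 × 1/1.502 = 138 cfs.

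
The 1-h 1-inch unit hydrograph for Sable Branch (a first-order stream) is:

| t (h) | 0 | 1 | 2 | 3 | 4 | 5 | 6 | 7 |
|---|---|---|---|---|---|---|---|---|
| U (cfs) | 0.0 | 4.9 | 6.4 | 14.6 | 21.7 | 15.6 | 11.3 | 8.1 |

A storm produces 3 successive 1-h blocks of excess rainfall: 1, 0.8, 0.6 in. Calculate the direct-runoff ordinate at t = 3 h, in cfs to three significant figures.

Q ≈ 22.7 cfs

By discrete convolution, Q_j = Σ (P_i / 1 in) · U_{j−i}.
At t = 3 h (j=3): Q = (1/1)·14.6 + (0.8/1)·6.4 + (0.6/1)·4.9 = 22.7 cfs.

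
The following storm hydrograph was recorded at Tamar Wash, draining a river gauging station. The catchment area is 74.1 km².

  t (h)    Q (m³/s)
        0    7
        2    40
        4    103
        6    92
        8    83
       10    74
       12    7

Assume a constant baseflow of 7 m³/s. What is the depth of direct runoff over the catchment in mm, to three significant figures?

Direct runoff: 0.0, 33.0, 96.0, 85.0, 76.0, 67.0, 0.0 m³/s; ΣQ_DR = 357.0 m³/s.
V = ΣQ_DR · Δt = 357.0 × 7200 s = 2.570 × 10^6 m³.
Over A = 74.1 km², depth = V / A = 34.7 mm.

d ≈ 34.7 mm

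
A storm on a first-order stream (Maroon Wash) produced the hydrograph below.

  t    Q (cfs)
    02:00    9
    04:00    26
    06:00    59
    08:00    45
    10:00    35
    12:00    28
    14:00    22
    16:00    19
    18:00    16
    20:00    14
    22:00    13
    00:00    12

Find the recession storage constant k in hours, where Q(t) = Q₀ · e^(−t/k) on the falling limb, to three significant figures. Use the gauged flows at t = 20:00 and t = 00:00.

On the falling limb, Q drops from 14 to 12 cfs between t = 20:00 and t = 00:00 (Δt = 4 h).
k = −Δt / ln(Q₂/Q₁) = −4 / ln(12/14) = 25.9 h.

k ≈ 25.9 h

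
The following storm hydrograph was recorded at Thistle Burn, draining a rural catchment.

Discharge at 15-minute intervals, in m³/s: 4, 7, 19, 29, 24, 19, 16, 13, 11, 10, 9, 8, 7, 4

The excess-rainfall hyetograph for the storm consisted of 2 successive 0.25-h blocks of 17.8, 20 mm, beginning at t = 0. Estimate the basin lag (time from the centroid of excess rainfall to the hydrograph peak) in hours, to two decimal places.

t_L ≈ 0.49 h

Centroid of excess rainfall: t_c = Σ P_i·t̄_i / ΣP_i = 0.2573 h (block centres at 0.125, 0.375 h).
Hydrograph peak occurs at t = 0.75 h, so basin lag t_L = 0.75 − 0.2573 = 0.49 h.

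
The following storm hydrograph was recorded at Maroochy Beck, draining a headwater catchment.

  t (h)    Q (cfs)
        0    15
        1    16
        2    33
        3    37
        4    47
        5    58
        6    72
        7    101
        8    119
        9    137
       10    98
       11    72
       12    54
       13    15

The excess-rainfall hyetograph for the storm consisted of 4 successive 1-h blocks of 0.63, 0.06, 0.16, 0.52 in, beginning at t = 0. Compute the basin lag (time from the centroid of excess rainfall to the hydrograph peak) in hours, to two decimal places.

Centroid of excess rainfall: t_c = Σ P_i·t̄_i / ΣP_i = 1.9161 h (block centres at 0.5, 1.5, 2.5, 3.5 h).
Hydrograph peak occurs at t = 9 h, so basin lag t_L = 9 − 1.9161 = 7.08 h.

t_L ≈ 7.08 h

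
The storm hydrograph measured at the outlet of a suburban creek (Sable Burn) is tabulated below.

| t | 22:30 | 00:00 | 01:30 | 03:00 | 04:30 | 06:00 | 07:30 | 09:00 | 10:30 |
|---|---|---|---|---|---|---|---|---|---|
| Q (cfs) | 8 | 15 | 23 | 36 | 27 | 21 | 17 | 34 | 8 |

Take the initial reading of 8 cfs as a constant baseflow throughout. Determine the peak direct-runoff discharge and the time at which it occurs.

Q_p = 28.0 cfs at t = 03:00

Subtracting baseflow gives direct-runoff ordinates: 0.0, 7.0, 15.0, 28.0, 19.0, 13.0, 9.0, 26.0, 0.0 cfs.
The maximum is 28.0 cfs, occurring at the reading for t = 03:00.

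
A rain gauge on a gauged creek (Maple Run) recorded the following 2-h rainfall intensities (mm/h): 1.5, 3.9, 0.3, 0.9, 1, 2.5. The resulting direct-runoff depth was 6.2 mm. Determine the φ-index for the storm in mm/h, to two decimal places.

Only the 2 blocks with intensity above φ contribute runoff: 3.9, 2.5 mm/h.
Σ(I−φ)·Δt = d  ⇒  (3.9+2.5 − 2φ)·2 = 6.2
φ = (6.400 − 6.2/2) / 2 = 1.65 mm/h.

φ ≈ 1.65 mm/h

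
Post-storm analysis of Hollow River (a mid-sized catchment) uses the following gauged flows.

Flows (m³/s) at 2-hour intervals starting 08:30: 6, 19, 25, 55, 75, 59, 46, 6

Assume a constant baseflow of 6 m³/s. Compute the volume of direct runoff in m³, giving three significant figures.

Direct-runoff ordinates (Q − Q_b): 0.0, 13.0, 19.0, 49.0, 69.0, 53.0, 40.0, 0.0 m³/s.
ΣQ_DR = 243.0 m³/s.
With Δt = 2 h = 7200 s, V = ΣQ_DR · Δt = 243.0 × 7200 = 1.75 × 10^6 m³.

V ≈ 1.75 × 10^6 m³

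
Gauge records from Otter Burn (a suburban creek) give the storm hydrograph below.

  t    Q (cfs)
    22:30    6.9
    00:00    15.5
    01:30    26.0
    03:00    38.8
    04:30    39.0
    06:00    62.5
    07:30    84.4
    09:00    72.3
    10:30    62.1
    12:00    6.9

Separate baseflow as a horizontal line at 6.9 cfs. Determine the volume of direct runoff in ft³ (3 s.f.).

V ≈ 1.87 × 10^6 ft³

Direct-runoff ordinates (Q − Q_b): 0.0, 8.6, 19.1, 31.9, 32.1, 55.6, 77.5, 65.4, 55.2, 0.0 cfs.
ΣQ_DR = 345.4 cfs.
With Δt = 1.5 h = 5400 s, V = ΣQ_DR · Δt = 345.4 × 5400 = 1.87 × 10^6 ft³.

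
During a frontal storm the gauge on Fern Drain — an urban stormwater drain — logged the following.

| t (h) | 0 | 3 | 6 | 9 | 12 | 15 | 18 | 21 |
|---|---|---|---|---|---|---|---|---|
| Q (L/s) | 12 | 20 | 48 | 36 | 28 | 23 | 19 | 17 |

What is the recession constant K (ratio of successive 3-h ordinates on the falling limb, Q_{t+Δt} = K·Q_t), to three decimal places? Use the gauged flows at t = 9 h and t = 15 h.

Using the recession-limb readings at t = 9 h and t = 15 h: Q falls from 36 to 23 L/s over 2 intervals.
K = (Q₂/Q₁)^(1/2) = (23/36)^(1/2) = 0.799.

K ≈ 0.799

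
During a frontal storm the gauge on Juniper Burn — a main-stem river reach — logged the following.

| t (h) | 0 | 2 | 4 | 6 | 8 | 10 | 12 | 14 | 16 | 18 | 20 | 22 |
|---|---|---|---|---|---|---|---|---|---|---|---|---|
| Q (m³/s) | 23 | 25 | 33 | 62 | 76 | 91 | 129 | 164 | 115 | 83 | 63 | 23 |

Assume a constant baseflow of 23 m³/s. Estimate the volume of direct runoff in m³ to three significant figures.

V ≈ 4.40 × 10^6 m³

Direct-runoff ordinates (Q − Q_b): 0.0, 2.0, 10.0, 39.0, 53.0, 68.0, 106.0, 141.0, 92.0, 60.0, 40.0, 0.0 m³/s.
ΣQ_DR = 611.0 m³/s.
With Δt = 2 h = 7200 s, V = ΣQ_DR · Δt = 611.0 × 7200 = 4.40 × 10^6 m³.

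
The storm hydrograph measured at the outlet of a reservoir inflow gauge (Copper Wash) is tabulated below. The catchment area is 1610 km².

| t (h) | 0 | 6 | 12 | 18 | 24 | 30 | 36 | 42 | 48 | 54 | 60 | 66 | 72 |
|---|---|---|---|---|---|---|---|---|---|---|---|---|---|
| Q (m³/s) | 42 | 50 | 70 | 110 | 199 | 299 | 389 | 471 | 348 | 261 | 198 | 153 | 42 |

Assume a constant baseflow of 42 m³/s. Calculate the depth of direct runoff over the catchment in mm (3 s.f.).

Direct runoff: 0.0, 8.0, 28.0, 68.0, 157.0, 257.0, 347.0, 429.0, 306.0, 219.0, 156.0, 111.0, 0.0 m³/s; ΣQ_DR = 2086 m³/s.
V = ΣQ_DR · Δt = 2086 × 21600 s = 4.506 × 10^7 m³.
Over A = 1610 km², depth = V / A = 28.0 mm.

d ≈ 28.0 mm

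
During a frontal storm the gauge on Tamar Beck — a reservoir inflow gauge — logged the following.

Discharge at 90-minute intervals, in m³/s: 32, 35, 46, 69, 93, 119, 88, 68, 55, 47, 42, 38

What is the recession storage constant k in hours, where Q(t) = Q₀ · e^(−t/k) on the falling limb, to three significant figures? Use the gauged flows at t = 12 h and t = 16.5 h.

k ≈ 12.2 h

On the falling limb, Q drops from 55 to 38 m³/s between t = 12 h and t = 16.5 h (Δt = 4.5 h).
k = −Δt / ln(Q₂/Q₁) = −4.5 / ln(38/55) = 12.2 h.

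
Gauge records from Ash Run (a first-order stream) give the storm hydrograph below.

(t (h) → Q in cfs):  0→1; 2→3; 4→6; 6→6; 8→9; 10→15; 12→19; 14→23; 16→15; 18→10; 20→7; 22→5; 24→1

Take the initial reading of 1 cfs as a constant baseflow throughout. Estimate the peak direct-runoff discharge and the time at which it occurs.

Q_p = 22.0 cfs at t = 14 h

Subtracting baseflow gives direct-runoff ordinates: 0.0, 2.0, 5.0, 5.0, 8.0, 14.0, 18.0, 22.0, 14.0, 9.0, 6.0, 4.0, 0.0 cfs.
The maximum is 22.0 cfs, occurring at the reading for t = 14 h.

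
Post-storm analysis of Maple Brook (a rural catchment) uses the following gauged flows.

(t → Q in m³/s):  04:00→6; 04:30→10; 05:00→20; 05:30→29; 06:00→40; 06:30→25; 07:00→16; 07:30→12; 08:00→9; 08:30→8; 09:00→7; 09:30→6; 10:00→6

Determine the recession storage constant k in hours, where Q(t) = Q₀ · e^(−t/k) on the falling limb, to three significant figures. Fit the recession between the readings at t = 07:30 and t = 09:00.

On the falling limb, Q drops from 12 to 7 m³/s between t = 07:30 and t = 09:00 (Δt = 1.5 h).
k = −Δt / ln(Q₂/Q₁) = −1.5 / ln(7/12) = 2.78 h.

k ≈ 2.78 h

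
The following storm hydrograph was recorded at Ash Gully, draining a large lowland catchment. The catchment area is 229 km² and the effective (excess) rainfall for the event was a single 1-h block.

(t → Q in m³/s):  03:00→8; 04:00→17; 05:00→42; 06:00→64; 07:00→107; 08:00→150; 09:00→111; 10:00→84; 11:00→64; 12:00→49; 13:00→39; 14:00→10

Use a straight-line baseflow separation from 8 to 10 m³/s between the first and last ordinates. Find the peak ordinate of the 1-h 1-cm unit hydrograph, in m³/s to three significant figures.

U_p ≈ 141 m³/s

Direct runoff: 0.00, 8.82, 33.64, 55.45, 98.27, 141.09, 101.91, 74.73, 54.55, 39.36, 29.18, 0.00 m³/s; ΣQ_DR = 637.0 m³/s, peak = 141.09 m³/s.
Runoff depth d = ΣQ_DR·Δt / A = 637.0 × 3600 / (229 km²) = 10.01 mm.
The 1-cm UH is the DRH scaled by (10 mm)/d, so U_p = 141.09 × 10/10.01 = 141 m³/s.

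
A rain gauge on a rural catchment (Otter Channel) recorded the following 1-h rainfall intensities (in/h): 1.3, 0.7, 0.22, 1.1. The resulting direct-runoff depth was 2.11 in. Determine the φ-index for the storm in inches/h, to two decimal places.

φ ≈ 0.33 in/h

Only the 3 blocks with intensity above φ contribute runoff: 1.3, 0.7, 1.1 in/h.
Σ(I−φ)·Δt = d  ⇒  (1.3+0.7+1.1 − 3φ)·1 = 2.11
φ = (3.100 − 2.11/1) / 3 = 0.33 in/h.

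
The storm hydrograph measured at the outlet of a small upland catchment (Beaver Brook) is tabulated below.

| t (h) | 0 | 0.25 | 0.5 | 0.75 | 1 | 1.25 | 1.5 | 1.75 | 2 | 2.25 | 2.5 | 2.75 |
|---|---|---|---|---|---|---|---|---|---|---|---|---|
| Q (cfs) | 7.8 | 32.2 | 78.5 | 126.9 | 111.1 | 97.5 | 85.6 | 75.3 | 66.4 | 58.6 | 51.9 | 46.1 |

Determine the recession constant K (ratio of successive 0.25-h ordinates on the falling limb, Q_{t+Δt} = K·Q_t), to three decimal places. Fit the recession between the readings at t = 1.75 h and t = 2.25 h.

K ≈ 0.882

Using the recession-limb readings at t = 1.75 h and t = 2.25 h: Q falls from 75.3 to 58.6 cfs over 2 intervals.
K = (Q₂/Q₁)^(1/2) = (58.6/75.3)^(1/2) = 0.882.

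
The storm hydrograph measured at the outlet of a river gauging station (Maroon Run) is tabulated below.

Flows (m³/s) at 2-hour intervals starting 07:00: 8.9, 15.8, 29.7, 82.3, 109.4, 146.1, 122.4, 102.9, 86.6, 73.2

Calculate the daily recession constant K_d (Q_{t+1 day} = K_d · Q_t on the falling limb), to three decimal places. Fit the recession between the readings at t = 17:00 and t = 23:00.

Between t = 17:00 and t = 23:00 the flow falls from 146.1 to 86.6 m³/s over 3×2 h = 6 h.
Per-interval ratio K = (86.6/146.1)^(1/3) = 0.8400; K_d = K^(24/2) = 0.123.

K_d ≈ 0.123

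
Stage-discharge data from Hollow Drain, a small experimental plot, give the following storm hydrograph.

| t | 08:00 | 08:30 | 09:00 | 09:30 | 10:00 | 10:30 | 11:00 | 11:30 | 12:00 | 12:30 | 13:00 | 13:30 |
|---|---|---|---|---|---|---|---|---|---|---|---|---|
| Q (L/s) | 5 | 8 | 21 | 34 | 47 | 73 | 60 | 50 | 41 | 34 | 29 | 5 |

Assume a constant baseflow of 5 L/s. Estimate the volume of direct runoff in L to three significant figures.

Direct-runoff ordinates (Q − Q_b): 0.0, 3.0, 16.0, 29.0, 42.0, 68.0, 55.0, 45.0, 36.0, 29.0, 24.0, 0.0 L/s.
ΣQ_DR = 347.0 L/s.
With Δt = 0.5 h = 1800 s, V = ΣQ_DR · Δt = 347.0 × 1800 = 6.25 × 10^5 L.

V ≈ 6.25 × 10^5 L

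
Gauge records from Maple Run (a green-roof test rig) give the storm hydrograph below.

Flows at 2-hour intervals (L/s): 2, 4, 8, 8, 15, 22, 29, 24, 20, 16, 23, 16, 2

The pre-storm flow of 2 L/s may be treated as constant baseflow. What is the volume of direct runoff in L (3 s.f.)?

V ≈ 1.17 × 10^6 L

Direct-runoff ordinates (Q − Q_b): 0.0, 2.0, 6.0, 6.0, 13.0, 20.0, 27.0, 22.0, 18.0, 14.0, 21.0, 14.0, 0.0 L/s.
ΣQ_DR = 163.0 L/s.
With Δt = 2 h = 7200 s, V = ΣQ_DR · Δt = 163.0 × 7200 = 1.17 × 10^6 L.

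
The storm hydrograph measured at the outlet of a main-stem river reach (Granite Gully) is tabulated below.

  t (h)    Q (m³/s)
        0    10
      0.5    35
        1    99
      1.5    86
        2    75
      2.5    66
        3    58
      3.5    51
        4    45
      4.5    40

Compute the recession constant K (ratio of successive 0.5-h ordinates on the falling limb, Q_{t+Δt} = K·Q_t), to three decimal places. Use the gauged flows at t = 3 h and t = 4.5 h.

K ≈ 0.884

Using the recession-limb readings at t = 3 h and t = 4.5 h: Q falls from 58 to 40 m³/s over 3 intervals.
K = (Q₂/Q₁)^(1/3) = (40/58)^(1/3) = 0.884.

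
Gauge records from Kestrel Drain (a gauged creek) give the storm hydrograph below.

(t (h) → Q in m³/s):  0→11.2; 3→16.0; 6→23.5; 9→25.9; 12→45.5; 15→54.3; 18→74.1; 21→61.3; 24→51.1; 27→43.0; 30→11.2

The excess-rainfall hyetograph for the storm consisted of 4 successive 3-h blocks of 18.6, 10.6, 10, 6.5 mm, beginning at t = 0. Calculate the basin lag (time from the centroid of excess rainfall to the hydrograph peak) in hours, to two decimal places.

Centroid of excess rainfall: t_c = Σ P_i·t̄_i / ΣP_i = 4.7888 h (block centres at 1.5, 4.5, 7.5, 10.5 h).
Hydrograph peak occurs at t = 18 h, so basin lag t_L = 18 − 4.7888 = 13.21 h.

t_L ≈ 13.21 h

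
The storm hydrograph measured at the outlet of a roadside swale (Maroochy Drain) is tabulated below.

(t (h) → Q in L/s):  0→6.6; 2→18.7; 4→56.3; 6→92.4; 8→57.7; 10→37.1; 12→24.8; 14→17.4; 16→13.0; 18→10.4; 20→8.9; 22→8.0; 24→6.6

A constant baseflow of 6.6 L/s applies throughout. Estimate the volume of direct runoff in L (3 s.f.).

V ≈ 1.96 × 10^6 L

Direct-runoff ordinates (Q − Q_b): 0.0, 12.1, 49.7, 85.8, 51.1, 30.5, 18.2, 10.8, 6.4, 3.8, 2.3, 1.4, 0.0 L/s.
ΣQ_DR = 272.1 L/s.
With Δt = 2 h = 7200 s, V = ΣQ_DR · Δt = 272.1 × 7200 = 1.96 × 10^6 L.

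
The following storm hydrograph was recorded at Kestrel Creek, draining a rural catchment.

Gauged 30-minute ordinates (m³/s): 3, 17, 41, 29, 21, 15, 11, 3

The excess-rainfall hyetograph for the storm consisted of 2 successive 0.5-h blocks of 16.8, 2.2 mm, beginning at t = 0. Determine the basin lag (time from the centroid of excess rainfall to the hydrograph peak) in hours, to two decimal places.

t_L ≈ 0.69 h

Centroid of excess rainfall: t_c = Σ P_i·t̄_i / ΣP_i = 0.3079 h (block centres at 0.25, 0.75 h).
Hydrograph peak occurs at t = 1 h, so basin lag t_L = 1 − 0.3079 = 0.69 h.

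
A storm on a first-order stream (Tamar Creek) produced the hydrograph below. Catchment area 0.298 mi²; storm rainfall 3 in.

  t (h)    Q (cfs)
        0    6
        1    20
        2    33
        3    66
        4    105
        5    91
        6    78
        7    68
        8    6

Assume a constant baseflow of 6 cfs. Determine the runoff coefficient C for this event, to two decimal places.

C ≈ 0.73

ΣQ_DR = 419.0 cfs; V = ΣQ_DR·Δt = 1.508 × 10^6 ft³.
Runoff depth d = V / A = 2.179 in.
C = d / P = 2.179 / 3 = 0.73.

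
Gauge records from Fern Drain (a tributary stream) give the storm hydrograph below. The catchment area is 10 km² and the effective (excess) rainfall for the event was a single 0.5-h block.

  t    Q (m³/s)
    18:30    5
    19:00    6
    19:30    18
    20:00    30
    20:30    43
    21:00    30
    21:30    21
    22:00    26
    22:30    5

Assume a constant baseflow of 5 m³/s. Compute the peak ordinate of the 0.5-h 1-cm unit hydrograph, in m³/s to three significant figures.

Direct runoff: 0.0, 1.0, 13.0, 25.0, 38.0, 25.0, 16.0, 21.0, 0.0 m³/s; ΣQ_DR = 139.0 m³/s, peak = 38.0 m³/s.
Runoff depth d = ΣQ_DR·Δt / A = 139.0 × 1800 / (10 km²) = 25.02 mm.
The 1-cm UH is the DRH scaled by (10 mm)/d, so U_p = 38.0 × 10/25.02 = 15.2 m³/s.

U_p ≈ 15.2 m³/s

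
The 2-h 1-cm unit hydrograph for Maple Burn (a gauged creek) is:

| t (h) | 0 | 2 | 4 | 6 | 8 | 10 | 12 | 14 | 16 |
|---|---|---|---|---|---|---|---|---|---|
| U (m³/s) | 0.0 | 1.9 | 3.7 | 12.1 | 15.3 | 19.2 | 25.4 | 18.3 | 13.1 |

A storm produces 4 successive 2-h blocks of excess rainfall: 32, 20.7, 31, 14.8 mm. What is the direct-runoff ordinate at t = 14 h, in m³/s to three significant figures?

By discrete convolution, Q_j = Σ (P_i / 10 mm) · U_{j−i}.
At t = 14 h (j=7): Q = (32/10)·18.3 + (20.7/10)·25.4 + (31/10)·19.2 + (14.8/10)·15.3 = 193 m³/s.

Q ≈ 193 m³/s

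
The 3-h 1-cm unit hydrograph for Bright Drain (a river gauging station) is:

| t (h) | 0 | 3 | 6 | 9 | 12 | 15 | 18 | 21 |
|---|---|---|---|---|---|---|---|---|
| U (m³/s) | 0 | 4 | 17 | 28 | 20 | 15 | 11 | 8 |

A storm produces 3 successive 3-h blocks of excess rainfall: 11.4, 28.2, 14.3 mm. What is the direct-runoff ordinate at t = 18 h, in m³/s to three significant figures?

By discrete convolution, Q_j = Σ (P_i / 10 mm) · U_{j−i}.
At t = 18 h (j=6): Q = (11.4/10)·11 + (28.2/10)·15 + (14.3/10)·20 = 83.4 m³/s.

Q ≈ 83.4 m³/s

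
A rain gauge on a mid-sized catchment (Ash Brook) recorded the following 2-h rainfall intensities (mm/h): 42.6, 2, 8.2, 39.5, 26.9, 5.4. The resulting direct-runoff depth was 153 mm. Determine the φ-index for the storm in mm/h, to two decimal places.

Only the 3 blocks with intensity above φ contribute runoff: 42.6, 39.5, 26.9 mm/h.
Σ(I−φ)·Δt = d  ⇒  (42.6+39.5+26.9 − 3φ)·2 = 153
φ = (109.0 − 153/2) / 3 = 10.83 mm/h.

φ ≈ 10.83 mm/h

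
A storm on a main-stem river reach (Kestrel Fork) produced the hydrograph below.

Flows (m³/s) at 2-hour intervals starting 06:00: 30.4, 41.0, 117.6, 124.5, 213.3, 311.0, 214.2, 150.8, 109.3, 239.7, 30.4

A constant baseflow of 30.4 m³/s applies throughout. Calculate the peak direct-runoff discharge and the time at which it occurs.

Q_p = 280.6 m³/s at t = 16:00

Subtracting baseflow gives direct-runoff ordinates: 0.0, 10.6, 87.2, 94.1, 182.9, 280.6, 183.8, 120.4, 78.9, 209.3, 0.0 m³/s.
The maximum is 280.6 m³/s, occurring at the reading for t = 16:00.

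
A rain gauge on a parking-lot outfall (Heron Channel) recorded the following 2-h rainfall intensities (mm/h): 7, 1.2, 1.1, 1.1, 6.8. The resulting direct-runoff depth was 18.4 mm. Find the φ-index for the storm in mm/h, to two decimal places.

Only the 2 blocks with intensity above φ contribute runoff: 7, 6.8 mm/h.
Σ(I−φ)·Δt = d  ⇒  (7+6.8 − 2φ)·2 = 18.4
φ = (13.80 − 18.4/2) / 2 = 2.30 mm/h.

φ ≈ 2.30 mm/h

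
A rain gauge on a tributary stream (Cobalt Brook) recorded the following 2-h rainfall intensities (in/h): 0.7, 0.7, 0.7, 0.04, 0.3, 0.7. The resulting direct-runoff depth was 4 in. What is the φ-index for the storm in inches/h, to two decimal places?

Only the 5 blocks with intensity above φ contribute runoff: 0.7, 0.7, 0.7, 0.3, 0.7 in/h.
Σ(I−φ)·Δt = d  ⇒  (0.7+0.7+0.7+0.3+0.7 − 5φ)·2 = 4
φ = (3.100 − 4/2) / 5 = 0.22 in/h.

φ ≈ 0.22 in/h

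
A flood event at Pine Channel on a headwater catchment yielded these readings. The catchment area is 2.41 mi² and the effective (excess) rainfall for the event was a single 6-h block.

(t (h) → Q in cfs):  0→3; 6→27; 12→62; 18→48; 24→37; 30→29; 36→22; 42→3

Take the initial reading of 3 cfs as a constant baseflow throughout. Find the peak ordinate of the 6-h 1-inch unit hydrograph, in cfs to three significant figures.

Direct runoff: 0.0, 24.0, 59.0, 45.0, 34.0, 26.0, 19.0, 0.0 cfs; ΣQ_DR = 207.0 cfs, peak = 59.0 cfs.
Runoff depth d = ΣQ_DR·Δt / A = 207.0 × 21600 / (2.41 mi²) = 0.7986 in.
The 1-inch UH is the DRH scaled by (1 in)/d, so U_p = 59.0 × 1/0.7986 = 73.9 cfs.

U_p ≈ 73.9 cfs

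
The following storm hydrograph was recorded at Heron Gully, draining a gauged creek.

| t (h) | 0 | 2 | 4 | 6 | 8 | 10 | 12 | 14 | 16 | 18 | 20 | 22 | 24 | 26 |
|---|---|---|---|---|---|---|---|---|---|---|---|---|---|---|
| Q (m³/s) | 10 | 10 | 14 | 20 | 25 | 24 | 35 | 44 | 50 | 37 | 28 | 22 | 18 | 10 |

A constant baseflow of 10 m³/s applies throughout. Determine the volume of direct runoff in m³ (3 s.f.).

V ≈ 1.49 × 10^6 m³

Direct-runoff ordinates (Q − Q_b): 0.0, 0.0, 4.0, 10.0, 15.0, 14.0, 25.0, 34.0, 40.0, 27.0, 18.0, 12.0, 8.0, 0.0 m³/s.
ΣQ_DR = 207.0 m³/s.
With Δt = 2 h = 7200 s, V = ΣQ_DR · Δt = 207.0 × 7200 = 1.49 × 10^6 m³.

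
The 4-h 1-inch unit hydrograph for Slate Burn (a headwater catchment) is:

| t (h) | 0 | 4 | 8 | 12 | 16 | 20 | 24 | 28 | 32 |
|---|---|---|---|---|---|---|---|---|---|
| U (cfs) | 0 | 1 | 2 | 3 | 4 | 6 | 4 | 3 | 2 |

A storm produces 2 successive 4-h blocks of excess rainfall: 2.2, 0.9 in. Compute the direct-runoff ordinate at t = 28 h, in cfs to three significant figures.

Q ≈ 10.2 cfs

By discrete convolution, Q_j = Σ (P_i / 1 in) · U_{j−i}.
At t = 28 h (j=7): Q = (2.2/1)·3 + (0.9/1)·4 = 10.2 cfs.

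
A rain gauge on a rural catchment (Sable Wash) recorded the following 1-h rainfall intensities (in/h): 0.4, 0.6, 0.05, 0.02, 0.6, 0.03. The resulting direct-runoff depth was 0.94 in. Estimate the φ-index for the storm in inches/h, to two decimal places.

Only the 3 blocks with intensity above φ contribute runoff: 0.4, 0.6, 0.6 in/h.
Σ(I−φ)·Δt = d  ⇒  (0.4+0.6+0.6 − 3φ)·1 = 0.94
φ = (1.600 − 0.94/1) / 3 = 0.22 in/h.

φ ≈ 0.22 in/h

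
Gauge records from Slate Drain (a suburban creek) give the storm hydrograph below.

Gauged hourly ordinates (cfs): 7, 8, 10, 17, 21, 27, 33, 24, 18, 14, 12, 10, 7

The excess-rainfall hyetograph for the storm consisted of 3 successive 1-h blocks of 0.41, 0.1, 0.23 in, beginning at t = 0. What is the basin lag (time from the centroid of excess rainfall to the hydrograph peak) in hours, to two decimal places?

t_L ≈ 4.74 h

Centroid of excess rainfall: t_c = Σ P_i·t̄_i / ΣP_i = 1.2568 h (block centres at 0.5, 1.5, 2.5 h).
Hydrograph peak occurs at t = 6 h, so basin lag t_L = 6 − 1.2568 = 4.74 h.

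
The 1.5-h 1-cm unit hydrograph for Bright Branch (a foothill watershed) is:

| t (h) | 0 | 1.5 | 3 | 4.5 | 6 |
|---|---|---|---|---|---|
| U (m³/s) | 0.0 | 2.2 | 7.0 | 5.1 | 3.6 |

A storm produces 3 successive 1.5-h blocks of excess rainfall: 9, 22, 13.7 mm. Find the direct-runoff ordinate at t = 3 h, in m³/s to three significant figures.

By discrete convolution, Q_j = Σ (P_i / 10 mm) · U_{j−i}.
At t = 3 h (j=2): Q = (9/10)·7.0 + (22/10)·2.2 + (13.7/10)·0.0 = 11.1 m³/s.

Q ≈ 11.1 m³/s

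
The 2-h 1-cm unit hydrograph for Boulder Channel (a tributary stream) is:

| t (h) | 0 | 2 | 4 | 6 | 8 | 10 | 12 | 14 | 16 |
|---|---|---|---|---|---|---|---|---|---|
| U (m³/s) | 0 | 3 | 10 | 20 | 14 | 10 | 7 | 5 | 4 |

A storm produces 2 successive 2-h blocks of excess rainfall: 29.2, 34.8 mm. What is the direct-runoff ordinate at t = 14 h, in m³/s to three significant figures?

Q ≈ 39.0 m³/s

By discrete convolution, Q_j = Σ (P_i / 10 mm) · U_{j−i}.
At t = 14 h (j=7): Q = (29.2/10)·5 + (34.8/10)·7 = 39.0 m³/s.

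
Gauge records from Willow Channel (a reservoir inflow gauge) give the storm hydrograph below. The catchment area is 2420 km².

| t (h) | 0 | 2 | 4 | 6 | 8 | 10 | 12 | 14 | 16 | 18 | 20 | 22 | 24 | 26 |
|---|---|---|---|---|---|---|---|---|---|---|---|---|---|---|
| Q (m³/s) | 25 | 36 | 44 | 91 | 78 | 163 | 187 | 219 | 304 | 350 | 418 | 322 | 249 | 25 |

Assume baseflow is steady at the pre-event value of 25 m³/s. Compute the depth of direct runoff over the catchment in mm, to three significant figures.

d ≈ 6.43 mm

Direct runoff: 0.0, 11.0, 19.0, 66.0, 53.0, 138.0, 162.0, 194.0, 279.0, 325.0, 393.0, 297.0, 224.0, 0.0 m³/s; ΣQ_DR = 2161 m³/s.
V = ΣQ_DR · Δt = 2161 × 7200 s = 1.556 × 10^7 m³.
Over A = 2420 km², depth = V / A = 6.43 mm.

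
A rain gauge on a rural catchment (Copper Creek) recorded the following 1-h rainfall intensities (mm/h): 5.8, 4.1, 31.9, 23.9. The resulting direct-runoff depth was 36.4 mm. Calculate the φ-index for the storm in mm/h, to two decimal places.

Only the 2 blocks with intensity above φ contribute runoff: 31.9, 23.9 mm/h.
Σ(I−φ)·Δt = d  ⇒  (31.9+23.9 − 2φ)·1 = 36.4
φ = (55.80 − 36.4/1) / 2 = 9.70 mm/h.

φ ≈ 9.70 mm/h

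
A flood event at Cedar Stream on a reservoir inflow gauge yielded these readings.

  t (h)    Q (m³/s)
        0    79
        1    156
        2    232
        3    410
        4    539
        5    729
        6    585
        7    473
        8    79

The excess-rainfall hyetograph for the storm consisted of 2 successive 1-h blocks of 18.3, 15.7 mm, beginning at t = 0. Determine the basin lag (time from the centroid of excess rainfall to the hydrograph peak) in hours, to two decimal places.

Centroid of excess rainfall: t_c = Σ P_i·t̄_i / ΣP_i = 0.9618 h (block centres at 0.5, 1.5 h).
Hydrograph peak occurs at t = 5 h, so basin lag t_L = 5 − 0.9618 = 4.04 h.

t_L ≈ 4.04 h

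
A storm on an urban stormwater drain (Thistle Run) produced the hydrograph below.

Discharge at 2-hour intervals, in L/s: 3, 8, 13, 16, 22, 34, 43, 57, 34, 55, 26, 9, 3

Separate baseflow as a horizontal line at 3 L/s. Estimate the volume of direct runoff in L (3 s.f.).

Direct-runoff ordinates (Q − Q_b): 0.0, 5.0, 10.0, 13.0, 19.0, 31.0, 40.0, 54.0, 31.0, 52.0, 23.0, 6.0, 0.0 L/s.
ΣQ_DR = 284.0 L/s.
With Δt = 2 h = 7200 s, V = ΣQ_DR · Δt = 284.0 × 7200 = 2.04 × 10^6 L.

V ≈ 2.04 × 10^6 L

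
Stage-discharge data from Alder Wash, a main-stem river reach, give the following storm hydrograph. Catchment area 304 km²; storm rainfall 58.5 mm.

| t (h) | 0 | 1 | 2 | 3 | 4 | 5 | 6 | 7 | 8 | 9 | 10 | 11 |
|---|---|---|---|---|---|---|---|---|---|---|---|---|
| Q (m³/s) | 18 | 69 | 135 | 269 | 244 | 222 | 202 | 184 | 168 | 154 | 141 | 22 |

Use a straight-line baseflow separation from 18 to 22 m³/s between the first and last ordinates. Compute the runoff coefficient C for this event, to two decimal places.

ΣQ_DR = 1588 m³/s; V = ΣQ_DR·Δt = 5.717 × 10^6 m³.
Runoff depth d = V / A = 18.81 mm.
C = d / P = 18.81 / 58.5 = 0.32.

C ≈ 0.32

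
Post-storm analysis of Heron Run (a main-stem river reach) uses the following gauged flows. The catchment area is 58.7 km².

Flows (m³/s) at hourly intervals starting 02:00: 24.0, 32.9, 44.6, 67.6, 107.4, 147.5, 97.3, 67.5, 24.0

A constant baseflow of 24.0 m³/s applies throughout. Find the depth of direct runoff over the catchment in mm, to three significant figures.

d ≈ 24.3 mm

Direct runoff: 0.0, 8.9, 20.6, 43.6, 83.4, 123.5, 73.3, 43.5, 0.0 m³/s; ΣQ_DR = 396.8 m³/s.
V = ΣQ_DR · Δt = 396.8 × 3600 s = 1.428 × 10^6 m³.
Over A = 58.7 km², depth = V / A = 24.3 mm.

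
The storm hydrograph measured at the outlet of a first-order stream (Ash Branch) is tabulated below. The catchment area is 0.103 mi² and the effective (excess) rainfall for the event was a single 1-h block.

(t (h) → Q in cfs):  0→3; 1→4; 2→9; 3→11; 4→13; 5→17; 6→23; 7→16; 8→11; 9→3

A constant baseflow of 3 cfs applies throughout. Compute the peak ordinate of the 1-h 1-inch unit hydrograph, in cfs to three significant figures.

U_p ≈ 16.6 cfs

Direct runoff: 0.0, 1.0, 6.0, 8.0, 10.0, 14.0, 20.0, 13.0, 8.0, 0.0 cfs; ΣQ_DR = 80.00 cfs, peak = 20.0 cfs.
Runoff depth d = ΣQ_DR·Δt / A = 80.00 × 3600 / (0.103 mi²) = 1.204 in.
The 1-inch UH is the DRH scaled by (1 in)/d, so U_p = 20.0 × 1/1.204 = 16.6 cfs.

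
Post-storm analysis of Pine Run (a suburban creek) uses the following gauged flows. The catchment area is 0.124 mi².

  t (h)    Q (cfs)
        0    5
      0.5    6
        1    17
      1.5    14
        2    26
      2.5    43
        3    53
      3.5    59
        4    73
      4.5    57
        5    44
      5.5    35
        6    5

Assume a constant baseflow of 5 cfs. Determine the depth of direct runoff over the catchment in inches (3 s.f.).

d ≈ 2.32 in

Direct runoff: 0.0, 1.0, 12.0, 9.0, 21.0, 38.0, 48.0, 54.0, 68.0, 52.0, 39.0, 30.0, 0.0 cfs; ΣQ_DR = 372.0 cfs.
V = ΣQ_DR · Δt = 372.0 × 1800 s = 6.696 × 10^5 ft³.
Over A = 0.124 mi², depth = V / A = 2.32 in.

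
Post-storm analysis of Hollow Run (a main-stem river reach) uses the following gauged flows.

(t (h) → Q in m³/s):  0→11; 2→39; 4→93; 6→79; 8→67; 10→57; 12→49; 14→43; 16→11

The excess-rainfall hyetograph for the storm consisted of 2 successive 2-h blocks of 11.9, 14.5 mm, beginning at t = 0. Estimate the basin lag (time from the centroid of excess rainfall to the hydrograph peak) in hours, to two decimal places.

Centroid of excess rainfall: t_c = Σ P_i·t̄_i / ΣP_i = 2.0985 h (block centres at 1, 3 h).
Hydrograph peak occurs at t = 4 h, so basin lag t_L = 4 − 2.0985 = 1.90 h.

t_L ≈ 1.90 h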